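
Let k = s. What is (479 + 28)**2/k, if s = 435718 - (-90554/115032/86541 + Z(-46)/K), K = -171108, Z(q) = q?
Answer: 289584306613330092/490867868903323559 ≈ 0.58994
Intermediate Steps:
s = 490867868903323559/1126572391308 (s = 435718 - (-90554/115032/86541 - 46/(-171108)) = 435718 - (-90554*1/115032*(1/86541) - 46*(-1/171108)) = 435718 - (-45277/57516*1/86541 + 23/85554) = 435718 - (-45277/4977492156 + 23/85554) = 435718 - 1*292615585/1126572391308 = 435718 - 292615585/1126572391308 = 490867868903323559/1126572391308 ≈ 4.3572e+5)
k = 490867868903323559/1126572391308 ≈ 4.3572e+5
(479 + 28)**2/k = (479 + 28)**2/(490867868903323559/1126572391308) = 507**2*(1126572391308/490867868903323559) = 257049*(1126572391308/490867868903323559) = 289584306613330092/490867868903323559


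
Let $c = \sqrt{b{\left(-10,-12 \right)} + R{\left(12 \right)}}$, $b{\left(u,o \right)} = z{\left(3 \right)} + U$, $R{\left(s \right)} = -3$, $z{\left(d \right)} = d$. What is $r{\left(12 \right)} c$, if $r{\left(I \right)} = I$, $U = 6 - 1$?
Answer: $12 \sqrt{5} \approx 26.833$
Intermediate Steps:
$U = 5$ ($U = 6 - 1 = 5$)
$b{\left(u,o \right)} = 8$ ($b{\left(u,o \right)} = 3 + 5 = 8$)
$c = \sqrt{5}$ ($c = \sqrt{8 - 3} = \sqrt{5} \approx 2.2361$)
$r{\left(12 \right)} c = 12 \sqrt{5}$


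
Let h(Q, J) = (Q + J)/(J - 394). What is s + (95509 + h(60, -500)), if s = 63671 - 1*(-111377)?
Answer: 120939199/447 ≈ 2.7056e+5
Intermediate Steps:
h(Q, J) = (J + Q)/(-394 + J)
s = 175048 (s = 63671 + 111377 = 175048)
s + (95509 + h(60, -500)) = 175048 + (95509 + (-500 + 60)/(-394 - 500)) = 175048 + (95509 - 440/(-894)) = 175048 + (95509 - 1/894*(-440)) = 175048 + (95509 + 220/447) = 175048 + 42692743/447 = 120939199/447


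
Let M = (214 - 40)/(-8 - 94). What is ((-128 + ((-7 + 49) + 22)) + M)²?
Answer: 1247689/289 ≈ 4317.3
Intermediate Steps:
M = -29/17 (M = 174/(-102) = 174*(-1/102) = -29/17 ≈ -1.7059)
((-128 + ((-7 + 49) + 22)) + M)² = ((-128 + ((-7 + 49) + 22)) - 29/17)² = ((-128 + (42 + 22)) - 29/17)² = ((-128 + 64) - 29/17)² = (-64 - 29/17)² = (-1117/17)² = 1247689/289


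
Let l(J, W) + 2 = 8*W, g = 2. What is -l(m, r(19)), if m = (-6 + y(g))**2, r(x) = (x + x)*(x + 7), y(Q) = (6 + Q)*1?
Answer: -7902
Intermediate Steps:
y(Q) = 6 + Q
r(x) = 2*x*(7 + x) (r(x) = (2*x)*(7 + x) = 2*x*(7 + x))
m = 4 (m = (-6 + (6 + 2))**2 = (-6 + 8)**2 = 2**2 = 4)
l(J, W) = -2 + 8*W
-l(m, r(19)) = -(-2 + 8*(2*19*(7 + 19))) = -(-2 + 8*(2*19*26)) = -(-2 + 8*988) = -(-2 + 7904) = -1*7902 = -7902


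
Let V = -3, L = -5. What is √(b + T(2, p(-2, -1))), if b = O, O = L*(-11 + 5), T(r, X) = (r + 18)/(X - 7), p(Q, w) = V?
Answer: 2*√7 ≈ 5.2915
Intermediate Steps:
p(Q, w) = -3
T(r, X) = (18 + r)/(-7 + X)
O = 30 (O = -5*(-11 + 5) = -5*(-6) = 30)
b = 30
√(b + T(2, p(-2, -1))) = √(30 + (18 + 2)/(-7 - 3)) = √(30 + 20/(-10)) = √(30 - ⅒*20) = √(30 - 2) = √28 = 2*√7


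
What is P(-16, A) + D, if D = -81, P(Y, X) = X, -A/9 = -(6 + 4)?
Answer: 9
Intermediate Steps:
A = 90 (A = -(-9)*(6 + 4) = -(-9)*10 = -9*(-10) = 90)
P(-16, A) + D = 90 - 81 = 9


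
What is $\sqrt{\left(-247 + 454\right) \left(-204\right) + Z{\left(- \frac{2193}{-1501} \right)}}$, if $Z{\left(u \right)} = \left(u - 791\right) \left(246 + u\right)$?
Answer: $\frac{15 i \sqrt{2379250410}}{1501} \approx 487.45 i$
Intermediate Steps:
$Z{\left(u \right)} = \left(-791 + u\right) \left(246 + u\right)$
$\sqrt{\left(-247 + 454\right) \left(-204\right) + Z{\left(- \frac{2193}{-1501} \right)}} = \sqrt{\left(-247 + 454\right) \left(-204\right) - \left(194586 - \frac{4809249}{2253001} + 545 \left(-2193\right) \frac{1}{-1501}\right)} = \sqrt{207 \left(-204\right) - \left(194586 - \frac{4809249}{2253001} + 545 \left(-2193\right) \left(- \frac{1}{1501}\right)\right)} = \sqrt{-42228 - \left(\frac{293268771}{1501} - \frac{4809249}{2253001}\right)} = \sqrt{-42228 - \frac{440191616022}{2253001}} = \sqrt{- \frac{535331342250}{2253001}} = \frac{15 i \sqrt{2379250410}}{1501}$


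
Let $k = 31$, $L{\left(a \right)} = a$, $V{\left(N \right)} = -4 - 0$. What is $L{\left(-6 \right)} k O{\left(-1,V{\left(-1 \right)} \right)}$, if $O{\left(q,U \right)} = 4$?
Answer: $-744$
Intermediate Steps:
$V{\left(N \right)} = -4$ ($V{\left(N \right)} = -4 + 0 = -4$)
$L{\left(-6 \right)} k O{\left(-1,V{\left(-1 \right)} \right)} = \left(-6\right) 31 \cdot 4 = \left(-186\right) 4 = -744$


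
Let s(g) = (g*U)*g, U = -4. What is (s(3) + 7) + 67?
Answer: 38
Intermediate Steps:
s(g) = -4*g**2 (s(g) = (g*(-4))*g = (-4*g)*g = -4*g**2)
(s(3) + 7) + 67 = (-4*3**2 + 7) + 67 = (-4*9 + 7) + 67 = (-36 + 7) + 67 = -29 + 67 = 38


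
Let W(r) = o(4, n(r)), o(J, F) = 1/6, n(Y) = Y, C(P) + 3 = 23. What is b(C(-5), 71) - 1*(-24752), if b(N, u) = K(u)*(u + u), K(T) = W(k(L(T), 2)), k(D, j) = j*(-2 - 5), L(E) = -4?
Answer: 74327/3 ≈ 24776.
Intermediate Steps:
C(P) = 20 (C(P) = -3 + 23 = 20)
k(D, j) = -7*j (k(D, j) = j*(-7) = -7*j)
o(J, F) = ⅙
W(r) = ⅙
K(T) = ⅙
b(N, u) = u/3 (b(N, u) = (u + u)/6 = (2*u)/6 = u/3)
b(C(-5), 71) - 1*(-24752) = (⅓)*71 - 1*(-24752) = 71/3 + 24752 = 74327/3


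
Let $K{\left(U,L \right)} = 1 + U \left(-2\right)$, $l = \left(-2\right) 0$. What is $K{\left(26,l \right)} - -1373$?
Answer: $1322$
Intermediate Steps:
$l = 0$
$K{\left(U,L \right)} = 1 - 2 U$
$K{\left(26,l \right)} - -1373 = \left(1 - 52\right) - -1373 = \left(1 - 52\right) + 1373 = -51 + 1373 = 1322$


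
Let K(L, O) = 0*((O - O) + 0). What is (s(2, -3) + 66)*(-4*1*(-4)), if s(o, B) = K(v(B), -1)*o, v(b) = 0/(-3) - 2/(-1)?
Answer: 1056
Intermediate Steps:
v(b) = 2 (v(b) = 0*(-⅓) - 2*(-1) = 0 + 2 = 2)
K(L, O) = 0 (K(L, O) = 0*(0 + 0) = 0*0 = 0)
s(o, B) = 0 (s(o, B) = 0*o = 0)
(s(2, -3) + 66)*(-4*1*(-4)) = (0 + 66)*(-4*1*(-4)) = 66*(-4*(-4)) = 66*16 = 1056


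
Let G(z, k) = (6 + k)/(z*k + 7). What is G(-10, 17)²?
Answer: 529/26569 ≈ 0.019910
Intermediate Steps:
G(z, k) = (6 + k)/(7 + k*z) (G(z, k) = (6 + k)/(k*z + 7) = (6 + k)/(7 + k*z))
G(-10, 17)² = ((6 + 17)/(7 + 17*(-10)))² = (23/(7 - 170))² = (23/(-163))² = (-1/163*23)² = (-23/163)² = 529/26569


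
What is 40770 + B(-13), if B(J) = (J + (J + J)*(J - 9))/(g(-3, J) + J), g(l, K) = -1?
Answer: 570221/14 ≈ 40730.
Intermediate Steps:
B(J) = (J + 2*J*(-9 + J))/(-1 + J) (B(J) = (J + (J + J)*(J - 9))/(-1 + J) = (J + (2*J)*(-9 + J))/(-1 + J) = (J + 2*J*(-9 + J))/(-1 + J))
40770 + B(-13) = 40770 - 13*(-17 + 2*(-13))/(-1 - 13) = 40770 - 13*(-17 - 26)/(-14) = 40770 - 13*(-1/14)*(-43) = 40770 - 559/14 = 570221/14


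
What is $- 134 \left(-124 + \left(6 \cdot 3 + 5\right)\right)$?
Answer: $13534$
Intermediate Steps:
$- 134 \left(-124 + \left(6 \cdot 3 + 5\right)\right) = - 134 \left(-124 + \left(18 + 5\right)\right) = - 134 \left(-124 + 23\right) = \left(-134\right) \left(-101\right) = 13534$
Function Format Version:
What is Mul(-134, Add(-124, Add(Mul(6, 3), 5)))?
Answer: 13534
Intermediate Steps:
Mul(-134, Add(-124, Add(Mul(6, 3), 5))) = Mul(-134, Add(-124, Add(18, 5))) = Mul(-134, Add(-124, 23)) = Mul(-134, -101) = 13534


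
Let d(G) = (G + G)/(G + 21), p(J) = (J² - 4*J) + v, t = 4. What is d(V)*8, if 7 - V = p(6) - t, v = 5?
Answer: -32/5 ≈ -6.4000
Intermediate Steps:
p(J) = 5 + J² - 4*J (p(J) = (J² - 4*J) + 5 = 5 + J² - 4*J)
V = -6 (V = 7 - ((5 + 6² - 4*6) - 1*4) = 7 - ((5 + 36 - 24) - 4) = 7 - (17 - 4) = 7 - 1*13 = 7 - 13 = -6)
d(G) = 2*G/(21 + G) (d(G) = (2*G)/(21 + G) = 2*G/(21 + G))
d(V)*8 = (2*(-6)/(21 - 6))*8 = (2*(-6)/15)*8 = (2*(-6)*(1/15))*8 = -⅘*8 = -32/5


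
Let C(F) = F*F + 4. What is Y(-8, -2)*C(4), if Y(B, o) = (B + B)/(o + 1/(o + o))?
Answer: 1280/9 ≈ 142.22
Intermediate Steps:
C(F) = 4 + F**2 (C(F) = F**2 + 4 = 4 + F**2)
Y(B, o) = 2*B/(o + 1/(2*o)) (Y(B, o) = (2*B)/(o + 1/(2*o)) = 2*B/(o + 1/(2*o)))
Y(-8, -2)*C(4) = (4*(-8)*(-2)/(1 + 2*(-2)**2))*(4 + 4**2) = (4*(-8)*(-2)/(1 + 2*4))*(4 + 16) = (4*(-8)*(-2)/(1 + 8))*20 = (4*(-8)*(-2)/9)*20 = (4*(-8)*(-2)*(1/9))*20 = (64/9)*20 = 1280/9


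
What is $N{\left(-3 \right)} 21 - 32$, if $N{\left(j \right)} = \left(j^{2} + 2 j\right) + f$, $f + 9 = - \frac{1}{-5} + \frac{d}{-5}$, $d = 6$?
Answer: $-179$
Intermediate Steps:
$f = -10$ ($f = -9 + \left(- \frac{1}{-5} + \frac{6}{-5}\right) = -9 + \left(\left(-1\right) \left(- \frac{1}{5}\right) + 6 \left(- \frac{1}{5}\right)\right) = -9 + \left(\frac{1}{5} - \frac{6}{5}\right) = -9 - 1 = -10$)
$N{\left(j \right)} = -10 + j^{2} + 2 j$ ($N{\left(j \right)} = \left(j^{2} + 2 j\right) - 10 = -10 + j^{2} + 2 j$)
$N{\left(-3 \right)} 21 - 32 = \left(-10 + \left(-3\right)^{2} + 2 \left(-3\right)\right) 21 - 32 = \left(-10 + 9 - 6\right) 21 - 32 = \left(-7\right) 21 - 32 = -147 - 32 = -179$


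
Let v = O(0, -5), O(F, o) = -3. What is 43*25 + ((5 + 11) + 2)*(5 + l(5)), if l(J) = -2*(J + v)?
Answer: 1093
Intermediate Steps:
v = -3
l(J) = 6 - 2*J (l(J) = -2*(J - 3) = -2*(-3 + J) = 6 - 2*J)
43*25 + ((5 + 11) + 2)*(5 + l(5)) = 43*25 + ((5 + 11) + 2)*(5 + (6 - 2*5)) = 1075 + (16 + 2)*(5 + (6 - 10)) = 1075 + 18*(5 - 4) = 1075 + 18*1 = 1075 + 18 = 1093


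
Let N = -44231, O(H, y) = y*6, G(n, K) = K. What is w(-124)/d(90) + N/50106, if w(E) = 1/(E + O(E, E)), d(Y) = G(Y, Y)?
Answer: -11752979/13313880 ≈ -0.88276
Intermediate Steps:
d(Y) = Y
O(H, y) = 6*y
w(E) = 1/(7*E) (w(E) = 1/(E + 6*E) = 1/(7*E))
w(-124)/d(90) + N/50106 = ((1/7)/(-124))/90 - 44231/50106 = ((1/7)*(-1/124))*(1/90) - 44231*1/50106 = -1/868*1/90 - 44231/50106 = -1/78120 - 44231/50106 = -11752979/13313880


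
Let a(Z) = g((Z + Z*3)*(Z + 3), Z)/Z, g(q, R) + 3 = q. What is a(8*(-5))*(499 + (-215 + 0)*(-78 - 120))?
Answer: -254839273/40 ≈ -6.3710e+6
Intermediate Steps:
g(q, R) = -3 + q
a(Z) = (-3 + 4*Z*(3 + Z))/Z (a(Z) = (-3 + (Z + Z*3)*(Z + 3))/Z = (-3 + (Z + 3*Z)*(3 + Z))/Z = (-3 + (4*Z)*(3 + Z))/Z = (-3 + 4*Z*(3 + Z))/Z)
a(8*(-5))*(499 + (-215 + 0)*(-78 - 120)) = (12 - 3/(8*(-5)) + 4*(8*(-5)))*(499 + (-215 + 0)*(-78 - 120)) = (12 - 3/(-40) + 4*(-40))*(499 - 215*(-198)) = (12 - 3*(-1/40) - 160)*(499 + 42570) = (12 + 3/40 - 160)*43069 = -5917/40*43069 = -254839273/40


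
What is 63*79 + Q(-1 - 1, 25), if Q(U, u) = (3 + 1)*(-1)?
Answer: 4973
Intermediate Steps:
Q(U, u) = -4 (Q(U, u) = 4*(-1) = -4)
63*79 + Q(-1 - 1, 25) = 63*79 - 4 = 4977 - 4 = 4973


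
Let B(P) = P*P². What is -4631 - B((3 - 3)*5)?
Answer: -4631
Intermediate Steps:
B(P) = P³
-4631 - B((3 - 3)*5) = -4631 - ((3 - 3)*5)³ = -4631 - (0*5)³ = -4631 - 1*0³ = -4631 - 1*0 = -4631 + 0 = -4631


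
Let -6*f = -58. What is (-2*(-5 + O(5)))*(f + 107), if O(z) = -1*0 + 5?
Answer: 0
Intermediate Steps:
f = 29/3 (f = -⅙*(-58) = 29/3 ≈ 9.6667)
O(z) = 5 (O(z) = 0 + 5 = 5)
(-2*(-5 + O(5)))*(f + 107) = (-2*(-5 + 5))*(29/3 + 107) = -2*0*(350/3) = 0*(350/3) = 0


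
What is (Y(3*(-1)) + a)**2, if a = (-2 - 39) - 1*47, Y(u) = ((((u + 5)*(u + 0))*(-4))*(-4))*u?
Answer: 40000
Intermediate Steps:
Y(u) = 16*u**2*(5 + u) (Y(u) = ((((5 + u)*u)*(-4))*(-4))*u = (((u*(5 + u))*(-4))*(-4))*u = (-4*u*(5 + u)*(-4))*u = (16*u*(5 + u))*u = 16*u**2*(5 + u))
a = -88 (a = -41 - 47 = -88)
(Y(3*(-1)) + a)**2 = (16*(3*(-1))**2*(5 + 3*(-1)) - 88)**2 = (16*(-3)**2*(5 - 3) - 88)**2 = (16*9*2 - 88)**2 = (288 - 88)**2 = 200**2 = 40000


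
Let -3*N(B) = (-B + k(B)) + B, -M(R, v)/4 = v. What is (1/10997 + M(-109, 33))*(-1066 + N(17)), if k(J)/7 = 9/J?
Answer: 26336433229/186949 ≈ 1.4088e+5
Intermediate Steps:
k(J) = 63/J (k(J) = 7*(9/J) = 63/J)
M(R, v) = -4*v
N(B) = -21/B (N(B) = -((-B + 63/B) + B)/3 = -21/B)
(1/10997 + M(-109, 33))*(-1066 + N(17)) = (1/10997 - 4*33)*(-1066 - 21/17) = (1/10997 - 132)*(-1066 - 21*1/17) = -1451603*(-1066 - 21/17)/10997 = -1451603/10997*(-18143/17) = 26336433229/186949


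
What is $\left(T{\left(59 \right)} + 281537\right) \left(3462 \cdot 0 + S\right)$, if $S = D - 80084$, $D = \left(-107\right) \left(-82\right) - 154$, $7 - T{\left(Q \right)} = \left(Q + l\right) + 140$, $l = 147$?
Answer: $-20095533872$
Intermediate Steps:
$T{\left(Q \right)} = -280 - Q$ ($T{\left(Q \right)} = 7 - \left(\left(Q + 147\right) + 140\right) = 7 - \left(\left(147 + Q\right) + 140\right) = 7 - \left(287 + Q\right) = -280 - Q$)
$D = 8620$ ($D = 8774 - 154 = 8620$)
$S = -71464$ ($S = 8620 - 80084 = -71464$)
$\left(T{\left(59 \right)} + 281537\right) \left(3462 \cdot 0 + S\right) = \left(\left(-280 - 59\right) + 281537\right) \left(3462 \cdot 0 - 71464\right) = \left(\left(-280 - 59\right) + 281537\right) \left(0 - 71464\right) = \left(-339 + 281537\right) \left(-71464\right) = 281198 \left(-71464\right) = -20095533872$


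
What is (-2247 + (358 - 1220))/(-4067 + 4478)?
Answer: -3109/411 ≈ -7.5645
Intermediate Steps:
(-2247 + (358 - 1220))/(-4067 + 4478) = (-2247 - 862)/411 = -3109*1/411 = -3109/411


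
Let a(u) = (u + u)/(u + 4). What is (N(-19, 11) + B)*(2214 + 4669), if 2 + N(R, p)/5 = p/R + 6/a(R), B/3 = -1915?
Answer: -751451525/19 ≈ -3.9550e+7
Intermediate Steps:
a(u) = 2*u/(4 + u) (a(u) = (2*u)/(4 + u) = 2*u/(4 + u))
B = -5745 (B = 3*(-1915) = -5745)
N(R, p) = -10 + 5*p/R + 15*(4 + R)/R (N(R, p) = -10 + 5*(p/R + 6/((2*R/(4 + R)))) = -10 + 5*(p/R + 6*((4 + R)/(2*R))) = -10 + 5*(p/R + 3*(4 + R)/R) = -10 + (5*p/R + 15*(4 + R)/R) = -10 + 5*p/R + 15*(4 + R)/R)
(N(-19, 11) + B)*(2214 + 4669) = (5*(12 - 19 + 11)/(-19) - 5745)*(2214 + 4669) = (5*(-1/19)*4 - 5745)*6883 = (-20/19 - 5745)*6883 = -109175/19*6883 = -751451525/19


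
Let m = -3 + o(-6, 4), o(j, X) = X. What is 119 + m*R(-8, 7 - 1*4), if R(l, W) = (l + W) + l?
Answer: 106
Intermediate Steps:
m = 1 (m = -3 + 4 = 1)
R(l, W) = W + 2*l (R(l, W) = (W + l) + l = W + 2*l)
119 + m*R(-8, 7 - 1*4) = 119 + 1*((7 - 1*4) + 2*(-8)) = 119 + 1*((7 - 4) - 16) = 119 + 1*(3 - 16) = 119 + 1*(-13) = 119 - 13 = 106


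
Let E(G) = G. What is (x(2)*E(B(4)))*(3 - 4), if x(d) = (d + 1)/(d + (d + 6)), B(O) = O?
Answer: -6/5 ≈ -1.2000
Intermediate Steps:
x(d) = (1 + d)/(6 + 2*d) (x(d) = (1 + d)/(d + (6 + d)) = (1 + d)/(6 + 2*d))
(x(2)*E(B(4)))*(3 - 4) = (((1 + 2)/(2*(3 + 2)))*4)*(3 - 4) = (((1/2)*3/5)*4)*(-1) = (((1/2)*(1/5)*3)*4)*(-1) = ((3/10)*4)*(-1) = (6/5)*(-1) = -6/5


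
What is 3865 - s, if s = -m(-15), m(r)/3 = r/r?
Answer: 3868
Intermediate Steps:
m(r) = 3 (m(r) = 3*(r/r) = 3*1 = 3)
s = -3 (s = -1*3 = -3)
3865 - s = 3865 - 1*(-3) = 3865 + 3 = 3868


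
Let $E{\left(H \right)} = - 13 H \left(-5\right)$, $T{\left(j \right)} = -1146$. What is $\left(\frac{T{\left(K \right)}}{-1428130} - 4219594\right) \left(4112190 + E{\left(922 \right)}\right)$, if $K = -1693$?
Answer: $- \frac{2514173239757809688}{142813} \approx -1.7605 \cdot 10^{13}$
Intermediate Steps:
$E{\left(H \right)} = 65 H$
$\left(\frac{T{\left(K \right)}}{-1428130} - 4219594\right) \left(4112190 + E{\left(922 \right)}\right) = \left(- \frac{1146}{-1428130} - 4219594\right) \left(4112190 + 65 \cdot 922\right) = \left(\left(-1146\right) \left(- \frac{1}{1428130}\right) - 4219594\right) \left(4112190 + 59930\right) = \left(\frac{573}{714065} - 4219594\right) 4172120 = \left(- \frac{3013064389037}{714065}\right) 4172120 = - \frac{2514173239757809688}{142813}$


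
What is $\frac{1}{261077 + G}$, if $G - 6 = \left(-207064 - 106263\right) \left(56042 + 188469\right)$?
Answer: $- \frac{1}{76611637014} \approx -1.3053 \cdot 10^{-11}$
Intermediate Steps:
$G = -76611898091$ ($G = 6 + \left(-207064 - 106263\right) \left(56042 + 188469\right) = 6 - 76611898097 = -76611898091$)
$\frac{1}{261077 + G} = \frac{1}{261077 - 76611898091} = \frac{1}{-76611637014} = - \frac{1}{76611637014}$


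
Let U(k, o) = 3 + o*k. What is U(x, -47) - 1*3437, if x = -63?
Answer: -473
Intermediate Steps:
U(k, o) = 3 + k*o
U(x, -47) - 1*3437 = (3 - 63*(-47)) - 1*3437 = (3 + 2961) - 3437 = 2964 - 3437 = -473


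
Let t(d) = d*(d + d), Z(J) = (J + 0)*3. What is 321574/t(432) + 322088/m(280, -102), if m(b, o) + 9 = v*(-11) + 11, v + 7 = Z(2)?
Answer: 4623957011/186624 ≈ 24777.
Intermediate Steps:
Z(J) = 3*J (Z(J) = J*3 = 3*J)
v = -1 (v = -7 + 3*2 = -7 + 6 = -1)
t(d) = 2*d² (t(d) = d*(2*d) = 2*d²)
m(b, o) = 13 (m(b, o) = -9 + (-1*(-11) + 11) = -9 + (11 + 11) = -9 + 22 = 13)
321574/t(432) + 322088/m(280, -102) = 321574/((2*432²)) + 322088/13 = 321574/((2*186624)) + 322088*(1/13) = 321574/373248 + 24776 = 321574*(1/373248) + 24776 = 160787/186624 + 24776 = 4623957011/186624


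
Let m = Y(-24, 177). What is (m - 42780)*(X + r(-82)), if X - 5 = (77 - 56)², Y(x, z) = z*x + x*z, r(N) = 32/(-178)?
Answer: -2034529128/89 ≈ -2.2860e+7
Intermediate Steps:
r(N) = -16/89 (r(N) = 32*(-1/178) = -16/89)
Y(x, z) = 2*x*z (Y(x, z) = x*z + x*z = 2*x*z)
X = 446 (X = 5 + (77 - 56)² = 5 + 21² = 5 + 441 = 446)
m = -8496 (m = 2*(-24)*177 = -8496)
(m - 42780)*(X + r(-82)) = (-8496 - 42780)*(446 - 16/89) = -51276*39678/89 = -2034529128/89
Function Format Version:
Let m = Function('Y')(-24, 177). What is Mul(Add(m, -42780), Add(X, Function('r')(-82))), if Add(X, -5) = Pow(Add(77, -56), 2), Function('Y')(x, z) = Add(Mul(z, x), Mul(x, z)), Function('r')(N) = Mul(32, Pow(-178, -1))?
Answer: Rational(-2034529128, 89) ≈ -2.2860e+7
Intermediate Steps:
Function('r')(N) = Rational(-16, 89) (Function('r')(N) = Mul(32, Rational(-1, 178)) = Rational(-16, 89))
Function('Y')(x, z) = Mul(2, x, z) (Function('Y')(x, z) = Add(Mul(x, z), Mul(x, z)) = Mul(2, x, z))
X = 446 (X = Add(5, Pow(Add(77, -56), 2)) = Add(5, Pow(21, 2)) = Add(5, 441) = 446)
m = -8496 (m = Mul(2, -24, 177) = -8496)
Mul(Add(m, -42780), Add(X, Function('r')(-82))) = Mul(Add(-8496, -42780), Add(446, Rational(-16, 89))) = Mul(-51276, Rational(39678, 89)) = Rational(-2034529128, 89)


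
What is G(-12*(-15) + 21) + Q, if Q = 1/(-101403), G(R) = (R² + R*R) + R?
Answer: 8213947208/101403 ≈ 81003.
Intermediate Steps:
G(R) = R + 2*R² (G(R) = (R² + R²) + R = 2*R² + R = R + 2*R²)
Q = -1/101403 ≈ -9.8616e-6
G(-12*(-15) + 21) + Q = (-12*(-15) + 21)*(1 + 2*(-12*(-15) + 21)) - 1/101403 = (180 + 21)*(1 + 2*(180 + 21)) - 1/101403 = 201*(1 + 2*201) - 1/101403 = 201*(1 + 402) - 1/101403 = 201*403 - 1/101403 = 81003 - 1/101403 = 8213947208/101403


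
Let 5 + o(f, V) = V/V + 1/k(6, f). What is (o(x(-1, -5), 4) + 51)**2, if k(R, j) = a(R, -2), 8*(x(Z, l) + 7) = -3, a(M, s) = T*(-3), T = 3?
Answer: 178084/81 ≈ 2198.6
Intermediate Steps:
a(M, s) = -9 (a(M, s) = 3*(-3) = -9)
x(Z, l) = -59/8 (x(Z, l) = -7 + (1/8)*(-3) = -7 - 3/8 = -59/8)
k(R, j) = -9
o(f, V) = -37/9 (o(f, V) = -5 + (V/V + 1/(-9)) = -5 + (1 + 1*(-1/9)) = -5 + (1 - 1/9) = -5 + 8/9 = -37/9)
(o(x(-1, -5), 4) + 51)**2 = (-37/9 + 51)**2 = (422/9)**2 = 178084/81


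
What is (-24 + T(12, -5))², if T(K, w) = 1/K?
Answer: 82369/144 ≈ 572.01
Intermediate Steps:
(-24 + T(12, -5))² = (-24 + 1/12)² = (-287/12)² = 82369/144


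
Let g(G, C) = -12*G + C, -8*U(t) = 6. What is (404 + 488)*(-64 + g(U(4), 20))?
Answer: -31220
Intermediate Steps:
U(t) = -3/4 (U(t) = -1/8*6 = -3/4)
g(G, C) = C - 12*G
(404 + 488)*(-64 + g(U(4), 20)) = (404 + 488)*(-64 + (20 - 12*(-3/4))) = 892*(-64 + (20 + 9)) = 892*(-64 + 29) = 892*(-35) = -31220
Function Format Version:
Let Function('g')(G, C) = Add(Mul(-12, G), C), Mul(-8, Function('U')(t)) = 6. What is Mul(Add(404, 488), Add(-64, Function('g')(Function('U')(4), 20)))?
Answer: -31220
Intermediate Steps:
Function('U')(t) = Rational(-3, 4) (Function('U')(t) = Mul(Rational(-1, 8), 6) = Rational(-3, 4))
Function('g')(G, C) = Add(C, Mul(-12, G))
Mul(Add(404, 488), Add(-64, Function('g')(Function('U')(4), 20))) = Mul(Add(404, 488), Add(-64, Add(20, Mul(-12, Rational(-3, 4))))) = Mul(892, Add(-64, Add(20, 9))) = Mul(892, Add(-64, 29)) = Mul(892, -35) = -31220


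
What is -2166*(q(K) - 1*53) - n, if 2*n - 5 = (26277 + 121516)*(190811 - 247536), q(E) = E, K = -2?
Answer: 4191898090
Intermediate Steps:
n = -4191778960 (n = 5/2 + ((26277 + 121516)*(190811 - 247536))/2 = 5/2 + (147793*(-56725))/2 = 5/2 + (1/2)*(-8383557925) = 5/2 - 8383557925/2 = -4191778960)
-2166*(q(K) - 1*53) - n = -2166*(-2 - 1*53) - 1*(-4191778960) = -2166*(-2 - 53) + 4191778960 = -2166*(-55) + 4191778960 = 119130 + 4191778960 = 4191898090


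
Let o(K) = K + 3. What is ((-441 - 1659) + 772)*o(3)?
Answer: -7968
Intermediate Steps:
o(K) = 3 + K
((-441 - 1659) + 772)*o(3) = ((-441 - 1659) + 772)*(3 + 3) = (-2100 + 772)*6 = -1328*6 = -7968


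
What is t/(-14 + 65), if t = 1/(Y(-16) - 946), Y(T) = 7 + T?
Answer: -1/48705 ≈ -2.0532e-5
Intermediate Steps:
t = -1/955 (t = 1/((7 - 16) - 946) = 1/(-9 - 946) = 1/(-955) = -1/955 ≈ -0.0010471)
t/(-14 + 65) = -1/(955*(-14 + 65)) = -1/955/51 = -1/955*1/51 = -1/48705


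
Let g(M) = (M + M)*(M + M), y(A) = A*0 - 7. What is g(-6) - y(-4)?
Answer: 151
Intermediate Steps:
y(A) = -7 (y(A) = 0 - 7 = -7)
g(M) = 4*M**2 (g(M) = (2*M)*(2*M) = 4*M**2)
g(-6) - y(-4) = 4*(-6)**2 - 1*(-7) = 4*36 + 7 = 144 + 7 = 151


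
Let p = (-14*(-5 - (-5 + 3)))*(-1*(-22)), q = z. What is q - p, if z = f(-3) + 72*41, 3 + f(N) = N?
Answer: 2022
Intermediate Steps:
f(N) = -3 + N
z = 2946 (z = (-3 - 3) + 72*41 = -6 + 2952 = 2946)
q = 2946
p = 924 (p = -14*(-5 - 1*(-2))*22 = -14*(-5 + 2)*22 = -14*(-3)*22 = 42*22 = 924)
q - p = 2946 - 1*924 = 2946 - 924 = 2022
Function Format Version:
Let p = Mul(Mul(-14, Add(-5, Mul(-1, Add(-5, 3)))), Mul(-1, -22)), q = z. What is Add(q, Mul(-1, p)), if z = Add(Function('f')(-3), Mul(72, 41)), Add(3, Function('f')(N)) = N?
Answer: 2022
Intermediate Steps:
Function('f')(N) = Add(-3, N)
z = 2946 (z = Add(Add(-3, -3), Mul(72, 41)) = Add(-6, 2952) = 2946)
q = 2946
p = 924 (p = Mul(Mul(-14, Add(-5, Mul(-1, -2))), 22) = Mul(Mul(-14, Add(-5, 2)), 22) = Mul(Mul(-14, -3), 22) = Mul(42, 22) = 924)
Add(q, Mul(-1, p)) = Add(2946, Mul(-1, 924)) = Add(2946, -924) = 2022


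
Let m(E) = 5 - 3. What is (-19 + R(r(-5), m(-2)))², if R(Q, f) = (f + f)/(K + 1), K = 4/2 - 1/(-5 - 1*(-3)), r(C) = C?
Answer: 15625/49 ≈ 318.88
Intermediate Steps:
K = 5/2 (K = 4*(½) - 1/(-5 + 3) = 2 - 1/(-2) = 2 - 1*(-½) = 2 + ½ = 5/2 ≈ 2.5000)
m(E) = 2
R(Q, f) = 4*f/7 (R(Q, f) = (f + f)/(5/2 + 1) = (2*f)/(7/2) = (2*f)*(2/7) = 4*f/7)
(-19 + R(r(-5), m(-2)))² = (-19 + (4/7)*2)² = (-19 + 8/7)² = (-125/7)² = 15625/49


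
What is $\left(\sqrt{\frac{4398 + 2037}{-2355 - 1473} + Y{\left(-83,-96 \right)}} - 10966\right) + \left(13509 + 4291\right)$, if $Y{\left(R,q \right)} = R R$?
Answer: $6834 + \frac{\sqrt{23168941}}{58} \approx 6917.0$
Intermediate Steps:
$Y{\left(R,q \right)} = R^{2}$
$\left(\sqrt{\frac{4398 + 2037}{-2355 - 1473} + Y{\left(-83,-96 \right)}} - 10966\right) + \left(13509 + 4291\right) = \left(\sqrt{\frac{4398 + 2037}{-2355 - 1473} + \left(-83\right)^{2}} - 10966\right) + \left(13509 + 4291\right) = \left(\sqrt{\frac{6435}{-3828} + 6889} - 10966\right) + 17800 = \left(\sqrt{6435 \left(- \frac{1}{3828}\right) + 6889} - 10966\right) + 17800 = \left(\sqrt{- \frac{195}{116} + 6889} - 10966\right) + 17800 = \left(\sqrt{\frac{798929}{116}} - 10966\right) + 17800 = \left(\frac{\sqrt{23168941}}{58} - 10966\right) + 17800 = \left(-10966 + \frac{\sqrt{23168941}}{58}\right) + 17800 = 6834 + \frac{\sqrt{23168941}}{58}$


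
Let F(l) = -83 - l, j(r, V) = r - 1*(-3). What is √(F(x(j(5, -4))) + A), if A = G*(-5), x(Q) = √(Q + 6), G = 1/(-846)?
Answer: √(-6600022 - 79524*√14)/282 ≈ 9.3132*I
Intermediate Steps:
G = -1/846 ≈ -0.0011820
j(r, V) = 3 + r (j(r, V) = r + 3 = 3 + r)
x(Q) = √(6 + Q)
A = 5/846 (A = -1/846*(-5) = 5/846 ≈ 0.0059102)
√(F(x(j(5, -4))) + A) = √((-83 - √(6 + (3 + 5))) + 5/846) = √((-83 - √(6 + 8)) + 5/846) = √((-83 - √14) + 5/846) = √(-70213/846 - √14)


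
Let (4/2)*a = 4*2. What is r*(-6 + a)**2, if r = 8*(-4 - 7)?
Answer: -352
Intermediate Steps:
a = 4 (a = (4*2)/2 = (1/2)*8 = 4)
r = -88 (r = 8*(-11) = -88)
r*(-6 + a)**2 = -88*(-6 + 4)**2 = -88*(-2)**2 = -88*4 = -352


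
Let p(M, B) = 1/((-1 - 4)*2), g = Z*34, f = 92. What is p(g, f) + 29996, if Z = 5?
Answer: 299959/10 ≈ 29996.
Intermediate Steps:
g = 170 (g = 5*34 = 170)
p(M, B) = -⅒ (p(M, B) = 1/(-5*2) = 1/(-10) = -⅒)
p(g, f) + 29996 = -⅒ + 29996 = 299959/10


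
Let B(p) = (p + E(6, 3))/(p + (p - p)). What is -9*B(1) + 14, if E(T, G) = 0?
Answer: 5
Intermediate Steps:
B(p) = 1 (B(p) = (p + 0)/(p + (p - p)) = p/(p + 0) = p/p = 1)
-9*B(1) + 14 = -9*1 + 14 = -9 + 14 = 5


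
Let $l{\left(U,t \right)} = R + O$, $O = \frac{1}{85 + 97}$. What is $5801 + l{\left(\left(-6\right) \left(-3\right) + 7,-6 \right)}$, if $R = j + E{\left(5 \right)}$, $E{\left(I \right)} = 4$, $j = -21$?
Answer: $\frac{1052689}{182} \approx 5784.0$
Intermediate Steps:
$R = -17$ ($R = -21 + 4 = -17$)
$O = \frac{1}{182} \approx 0.0054945$
$l{\left(U,t \right)} = - \frac{3093}{182}$ ($l{\left(U,t \right)} = -17 + \frac{1}{182} = - \frac{3093}{182}$)
$5801 + l{\left(\left(-6\right) \left(-3\right) + 7,-6 \right)} = 5801 - \frac{3093}{182} = \frac{1052689}{182}$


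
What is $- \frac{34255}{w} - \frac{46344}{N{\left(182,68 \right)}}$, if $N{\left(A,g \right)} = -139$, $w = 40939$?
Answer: $\frac{1892515571}{5690521} \approx 332.57$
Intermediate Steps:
$- \frac{34255}{w} - \frac{46344}{N{\left(182,68 \right)}} = - \frac{34255}{40939} - \frac{46344}{-139} = \left(-34255\right) \frac{1}{40939} - - \frac{46344}{139} = - \frac{34255}{40939} + \frac{46344}{139} = \frac{1892515571}{5690521}$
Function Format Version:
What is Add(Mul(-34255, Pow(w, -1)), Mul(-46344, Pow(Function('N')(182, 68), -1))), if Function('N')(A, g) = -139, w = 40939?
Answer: Rational(1892515571, 5690521) ≈ 332.57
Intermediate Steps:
Add(Mul(-34255, Pow(w, -1)), Mul(-46344, Pow(Function('N')(182, 68), -1))) = Add(Mul(-34255, Pow(40939, -1)), Mul(-46344, Pow(-139, -1))) = Add(Mul(-34255, Rational(1, 40939)), Mul(-46344, Rational(-1, 139))) = Add(Rational(-34255, 40939), Rational(46344, 139)) = Rational(1892515571, 5690521)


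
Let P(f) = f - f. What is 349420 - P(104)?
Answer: 349420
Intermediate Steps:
P(f) = 0
349420 - P(104) = 349420 - 1*0 = 349420 + 0 = 349420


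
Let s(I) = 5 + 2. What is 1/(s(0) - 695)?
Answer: -1/688 ≈ -0.0014535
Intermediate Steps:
s(I) = 7
1/(s(0) - 695) = 1/(7 - 695) = 1/(-688) = -1/688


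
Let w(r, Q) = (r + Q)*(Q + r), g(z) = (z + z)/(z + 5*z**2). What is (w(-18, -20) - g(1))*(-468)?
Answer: -675636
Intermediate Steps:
g(z) = 2*z/(z + 5*z**2) (g(z) = (2*z)/(z + 5*z**2) = 2*z/(z + 5*z**2))
w(r, Q) = (Q + r)**2 (w(r, Q) = (Q + r)*(Q + r) = (Q + r)**2)
(w(-18, -20) - g(1))*(-468) = ((-20 - 18)**2 - 2/(1 + 5*1))*(-468) = ((-38)**2 - 2/(1 + 5))*(-468) = (1444 - 2/6)*(-468) = (1444 - 1*1/3)*(-468) = (1444 - 1/3)*(-468) = (4331/3)*(-468) = -675636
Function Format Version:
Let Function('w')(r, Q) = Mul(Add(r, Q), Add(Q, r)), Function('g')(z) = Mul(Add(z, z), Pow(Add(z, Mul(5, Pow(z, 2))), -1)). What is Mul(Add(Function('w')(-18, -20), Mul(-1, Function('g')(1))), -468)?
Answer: -675636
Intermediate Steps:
Function('g')(z) = Mul(2, z, Pow(Add(z, Mul(5, Pow(z, 2))), -1)) (Function('g')(z) = Mul(Mul(2, z), Pow(Add(z, Mul(5, Pow(z, 2))), -1)) = Mul(2, z, Pow(Add(z, Mul(5, Pow(z, 2))), -1)))
Function('w')(r, Q) = Pow(Add(Q, r), 2) (Function('w')(r, Q) = Mul(Add(Q, r), Add(Q, r)) = Pow(Add(Q, r), 2))
Mul(Add(Function('w')(-18, -20), Mul(-1, Function('g')(1))), -468) = Mul(Add(Pow(Add(-20, -18), 2), Mul(-1, Mul(2, Pow(Add(1, Mul(5, 1)), -1)))), -468) = Mul(Add(Pow(-38, 2), Mul(-1, Mul(2, Pow(Add(1, 5), -1)))), -468) = Mul(Add(1444, Mul(-1, Mul(2, Pow(6, -1)))), -468) = Mul(Add(1444, Mul(-1, Mul(2, Rational(1, 6)))), -468) = Mul(Add(1444, Mul(-1, Rational(1, 3))), -468) = Mul(Add(1444, Rational(-1, 3)), -468) = Mul(Rational(4331, 3), -468) = -675636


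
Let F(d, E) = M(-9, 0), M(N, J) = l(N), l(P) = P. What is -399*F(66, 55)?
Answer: 3591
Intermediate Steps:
M(N, J) = N
F(d, E) = -9
-399*F(66, 55) = -399*(-9) = 3591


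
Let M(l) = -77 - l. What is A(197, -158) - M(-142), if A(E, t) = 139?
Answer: 74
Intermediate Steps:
A(197, -158) - M(-142) = 139 - (-77 - 1*(-142)) = 139 - (-77 + 142) = 139 - 1*65 = 139 - 65 = 74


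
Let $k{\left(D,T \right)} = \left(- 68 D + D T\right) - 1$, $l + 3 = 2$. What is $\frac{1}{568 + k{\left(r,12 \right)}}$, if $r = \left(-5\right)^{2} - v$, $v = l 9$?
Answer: $- \frac{1}{1337} \approx -0.00074794$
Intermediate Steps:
$l = -1$ ($l = -3 + 2 = -1$)
$v = -9$ ($v = \left(-1\right) 9 = -9$)
$r = 34$ ($r = \left(-5\right)^{2} - -9 = 25 + 9 = 34$)
$k{\left(D,T \right)} = -1 - 68 D + D T$
$\frac{1}{568 + k{\left(r,12 \right)}} = \frac{1}{568 - 1905} = \frac{1}{-1337} = - \frac{1}{1337}$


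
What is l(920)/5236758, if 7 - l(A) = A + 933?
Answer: -923/2618379 ≈ -0.00035251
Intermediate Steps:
l(A) = -926 - A (l(A) = 7 - (A + 933) = 7 - (933 + A) = 7 + (-933 - A) = -926 - A)
l(920)/5236758 = (-926 - 1*920)/5236758 = (-926 - 920)*(1/5236758) = -1846*1/5236758 = -923/2618379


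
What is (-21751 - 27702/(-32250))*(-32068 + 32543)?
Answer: -2221233152/215 ≈ -1.0331e+7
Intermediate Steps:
(-21751 - 27702/(-32250))*(-32068 + 32543) = (-21751 - 27702*(-1/32250))*475 = (-21751 + 4617/5375)*475 = -116907008/5375*475 = -2221233152/215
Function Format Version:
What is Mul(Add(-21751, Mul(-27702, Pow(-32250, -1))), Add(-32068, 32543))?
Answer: Rational(-2221233152, 215) ≈ -1.0331e+7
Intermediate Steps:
Mul(Add(-21751, Mul(-27702, Pow(-32250, -1))), Add(-32068, 32543)) = Mul(Add(-21751, Mul(-27702, Rational(-1, 32250))), 475) = Mul(Add(-21751, Rational(4617, 5375)), 475) = Mul(Rational(-116907008, 5375), 475) = Rational(-2221233152, 215)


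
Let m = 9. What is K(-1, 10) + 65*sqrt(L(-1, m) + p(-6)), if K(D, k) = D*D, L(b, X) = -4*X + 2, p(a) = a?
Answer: 1 + 130*I*sqrt(10) ≈ 1.0 + 411.1*I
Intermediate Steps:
L(b, X) = 2 - 4*X
K(D, k) = D**2
K(-1, 10) + 65*sqrt(L(-1, m) + p(-6)) = (-1)**2 + 65*sqrt((2 - 4*9) - 6) = 1 + 65*sqrt((2 - 36) - 6) = 1 + 65*sqrt(-34 - 6) = 1 + 65*sqrt(-40) = 1 + 65*(2*I*sqrt(10)) = 1 + 130*I*sqrt(10)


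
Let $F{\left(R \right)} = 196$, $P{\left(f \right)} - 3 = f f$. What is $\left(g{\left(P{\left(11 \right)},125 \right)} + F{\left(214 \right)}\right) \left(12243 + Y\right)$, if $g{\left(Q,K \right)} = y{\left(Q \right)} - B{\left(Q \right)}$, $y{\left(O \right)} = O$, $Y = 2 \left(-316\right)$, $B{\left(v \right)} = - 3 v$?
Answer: $8034812$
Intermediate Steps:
$P{\left(f \right)} = 3 + f^{2}$ ($P{\left(f \right)} = 3 + f f = 3 + f^{2}$)
$Y = -632$
$g{\left(Q,K \right)} = 4 Q$ ($g{\left(Q,K \right)} = Q - - 3 Q = Q + 3 Q = 4 Q$)
$\left(g{\left(P{\left(11 \right)},125 \right)} + F{\left(214 \right)}\right) \left(12243 + Y\right) = \left(4 \left(3 + 11^{2}\right) + 196\right) \left(12243 - 632\right) = \left(4 \left(3 + 121\right) + 196\right) 11611 = \left(4 \cdot 124 + 196\right) 11611 = \left(496 + 196\right) 11611 = 692 \cdot 11611 = 8034812$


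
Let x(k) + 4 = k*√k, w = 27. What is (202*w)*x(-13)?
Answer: -21816 - 70902*I*√13 ≈ -21816.0 - 2.5564e+5*I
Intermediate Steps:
x(k) = -4 + k^(3/2) (x(k) = -4 + k*√k = -4 + k^(3/2))
(202*w)*x(-13) = (202*27)*(-4 + (-13)^(3/2)) = 5454*(-4 - 13*I*√13) = -21816 - 70902*I*√13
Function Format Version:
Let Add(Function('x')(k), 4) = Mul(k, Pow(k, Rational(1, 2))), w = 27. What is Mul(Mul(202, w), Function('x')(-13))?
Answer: Add(-21816, Mul(-70902, I, Pow(13, Rational(1, 2)))) ≈ Add(-21816., Mul(-2.5564e+5, I))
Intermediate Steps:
Function('x')(k) = Add(-4, Pow(k, Rational(3, 2))) (Function('x')(k) = Add(-4, Mul(k, Pow(k, Rational(1, 2)))) = Add(-4, Pow(k, Rational(3, 2))))
Mul(Mul(202, w), Function('x')(-13)) = Mul(Mul(202, 27), Add(-4, Pow(-13, Rational(3, 2)))) = Mul(5454, Add(-4, Mul(-13, I, Pow(13, Rational(1, 2))))) = Add(-21816, Mul(-70902, I, Pow(13, Rational(1, 2))))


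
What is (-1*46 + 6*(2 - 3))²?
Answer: 2704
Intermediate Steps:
(-1*46 + 6*(2 - 3))² = (-46 + 6*(-1))² = (-46 - 6)² = (-52)² = 2704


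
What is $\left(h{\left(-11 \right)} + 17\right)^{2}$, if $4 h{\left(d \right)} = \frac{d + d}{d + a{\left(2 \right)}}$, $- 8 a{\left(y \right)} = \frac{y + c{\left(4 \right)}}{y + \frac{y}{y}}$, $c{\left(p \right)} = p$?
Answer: $\frac{619369}{2025} \approx 305.86$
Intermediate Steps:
$a{\left(y \right)} = - \frac{4 + y}{8 \left(1 + y\right)}$ ($a{\left(y \right)} = - \frac{\left(y + 4\right) \frac{1}{y + \frac{y}{y}}}{8} = - \frac{\left(4 + y\right) \frac{1}{y + 1}}{8} = - \frac{\left(4 + y\right) \frac{1}{1 + y}}{8} = - \frac{\frac{1}{1 + y} \left(4 + y\right)}{8} = - \frac{4 + y}{8 \left(1 + y\right)}$)
$h{\left(d \right)} = \frac{d}{2 \left(- \frac{1}{4} + d\right)}$ ($h{\left(d \right)} = \frac{\left(d + d\right) \frac{1}{d + \frac{-4 - 2}{8 \left(1 + 2\right)}}}{4} = \frac{2 d \frac{1}{d + \frac{-4 - 2}{8 \cdot 3}}}{4} = \frac{2 d \frac{1}{d + \frac{1}{8} \cdot \frac{1}{3} \left(-6\right)}}{4} = \frac{2 d \frac{1}{d - \frac{1}{4}}}{4} = \frac{2 d \frac{1}{- \frac{1}{4} + d}}{4} = \frac{d}{2 \left(- \frac{1}{4} + d\right)}$)
$\left(h{\left(-11 \right)} + 17\right)^{2} = \left(2 \left(-11\right) \frac{1}{-1 + 4 \left(-11\right)} + 17\right)^{2} = \left(2 \left(-11\right) \frac{1}{-1 - 44} + 17\right)^{2} = \left(2 \left(-11\right) \frac{1}{-45} + 17\right)^{2} = \left(2 \left(-11\right) \left(- \frac{1}{45}\right) + 17\right)^{2} = \left(\frac{22}{45} + 17\right)^{2} = \left(\frac{787}{45}\right)^{2} = \frac{619369}{2025}$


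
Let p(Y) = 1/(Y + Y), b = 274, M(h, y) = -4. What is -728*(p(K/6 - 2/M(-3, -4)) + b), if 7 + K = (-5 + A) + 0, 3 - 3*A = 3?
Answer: -597688/3 ≈ -1.9923e+5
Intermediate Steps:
A = 0 (A = 1 - 1/3*3 = 1 - 1 = 0)
K = -12 (K = -7 + ((-5 + 0) + 0) = -7 + (-5 + 0) = -7 - 5 = -12)
p(Y) = 1/(2*Y)
-728*(p(K/6 - 2/M(-3, -4)) + b) = -728*(1/(2*(-12/6 - 2/(-4))) + 274) = -728*(1/(2*(-12*1/6 - 2*(-1/4))) + 274) = -728*(1/(2*(-2 + 1/2)) + 274) = -728*(1/(2*(-3/2)) + 274) = -728*((1/2)*(-2/3) + 274) = -728*(-1/3 + 274) = -728*821/3 = -597688/3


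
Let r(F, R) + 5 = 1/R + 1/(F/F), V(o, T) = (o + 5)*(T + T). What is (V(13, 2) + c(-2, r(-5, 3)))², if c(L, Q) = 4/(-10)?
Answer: 128164/25 ≈ 5126.6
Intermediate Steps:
V(o, T) = 2*T*(5 + o) (V(o, T) = (5 + o)*(2*T) = 2*T*(5 + o))
r(F, R) = -4 + 1/R (r(F, R) = -5 + (1/R + 1/(F/F)) = -5 + (1/R + 1/1) = -5 + (1/R + 1*1) = -5 + (1/R + 1) = -5 + (1 + 1/R) = -4 + 1/R)
c(L, Q) = -⅖ (c(L, Q) = 4*(-⅒) = -⅖)
(V(13, 2) + c(-2, r(-5, 3)))² = (2*2*(5 + 13) - ⅖)² = (2*2*18 - ⅖)² = (72 - ⅖)² = (358/5)² = 128164/25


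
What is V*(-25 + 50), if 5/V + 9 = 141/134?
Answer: -3350/213 ≈ -15.728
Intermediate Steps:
V = -134/213 (V = 5/(-9 + 141/134) = 5/(-1065/134) = 5*(-134/1065) = -134/213 ≈ -0.62911)
V*(-25 + 50) = -134*(-25 + 50)/213 = -134/213*25 = -3350/213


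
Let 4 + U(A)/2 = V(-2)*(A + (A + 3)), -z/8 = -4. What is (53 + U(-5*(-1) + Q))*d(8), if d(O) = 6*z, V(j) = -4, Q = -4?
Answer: 960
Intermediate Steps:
z = 32 (z = -8*(-4) = 32)
d(O) = 192 (d(O) = 6*32 = 192)
U(A) = -32 - 16*A (U(A) = -8 + 2*(-4*(A + (A + 3))) = -8 + 2*(-4*(A + (3 + A))) = -8 + 2*(-4*(3 + 2*A)) = -8 + 2*(-12 - 8*A) = -8 + (-24 - 16*A) = -32 - 16*A)
(53 + U(-5*(-1) + Q))*d(8) = (53 + (-32 - 16*(-5*(-1) - 4)))*192 = (53 + (-32 - 16*(5 - 4)))*192 = (53 + (-32 - 16*1))*192 = (53 + (-32 - 16))*192 = (53 - 48)*192 = 5*192 = 960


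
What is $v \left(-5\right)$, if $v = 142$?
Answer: $-710$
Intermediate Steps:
$v \left(-5\right) = 142 \left(-5\right) = -710$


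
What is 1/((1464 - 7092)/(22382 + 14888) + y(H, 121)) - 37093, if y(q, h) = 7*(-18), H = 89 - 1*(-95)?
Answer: -87199133267/2350824 ≈ -37093.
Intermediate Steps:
H = 184 (H = 89 + 95 = 184)
y(q, h) = -126
1/((1464 - 7092)/(22382 + 14888) + y(H, 121)) - 37093 = 1/((1464 - 7092)/(22382 + 14888) - 126) - 37093 = 1/(-5628/37270 - 126) - 37093 = 1/(-5628*1/37270 - 126) - 37093 = 1/(-2814/18635 - 126) - 37093 = 1/(-2350824/18635) - 37093 = -18635/2350824 - 37093 = -87199133267/2350824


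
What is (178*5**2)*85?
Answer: 378250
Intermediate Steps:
(178*5**2)*85 = (178*25)*85 = 4450*85 = 378250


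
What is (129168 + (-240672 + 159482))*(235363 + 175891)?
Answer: 19731144412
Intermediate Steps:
(129168 + (-240672 + 159482))*(235363 + 175891) = (129168 - 81190)*411254 = 47978*411254 = 19731144412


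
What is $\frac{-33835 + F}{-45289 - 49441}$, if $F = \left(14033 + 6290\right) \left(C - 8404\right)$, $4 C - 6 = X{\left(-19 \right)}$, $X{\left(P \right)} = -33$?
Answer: $\frac{683862029}{378920} \approx 1804.8$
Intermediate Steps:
$C = - \frac{27}{4}$ ($C = \frac{3}{2} + \frac{1}{4} \left(-33\right) = \frac{3}{2} - \frac{33}{4} = - \frac{27}{4} \approx -6.75$)
$F = - \frac{683726689}{4}$ ($F = \left(14033 + 6290\right) \left(- \frac{27}{4} - 8404\right) = 20323 \left(- \frac{33643}{4}\right) = - \frac{683726689}{4} \approx -1.7093 \cdot 10^{8}$)
$\frac{-33835 + F}{-45289 - 49441} = \frac{-33835 - \frac{683726689}{4}}{-45289 - 49441} = - \frac{683862029}{4 \left(-94730\right)} = \left(- \frac{683862029}{4}\right) \left(- \frac{1}{94730}\right) = \frac{683862029}{378920}$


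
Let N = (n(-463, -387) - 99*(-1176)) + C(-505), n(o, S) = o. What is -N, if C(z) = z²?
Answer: -370986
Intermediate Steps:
N = 370986 (N = (-463 - 99*(-1176)) + (-505)² = (-463 + 116424) + 255025 = 115961 + 255025 = 370986)
-N = -1*370986 = -370986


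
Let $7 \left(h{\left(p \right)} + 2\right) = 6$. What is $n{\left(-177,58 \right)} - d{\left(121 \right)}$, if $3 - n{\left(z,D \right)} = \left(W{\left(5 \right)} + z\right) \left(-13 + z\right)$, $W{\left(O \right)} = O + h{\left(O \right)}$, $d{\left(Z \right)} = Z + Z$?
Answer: $- \frac{231953}{7} \approx -33136.0$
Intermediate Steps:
$h{\left(p \right)} = - \frac{8}{7}$ ($h{\left(p \right)} = -2 + \frac{1}{7} \cdot 6 = -2 + \frac{6}{7} = - \frac{8}{7}$)
$d{\left(Z \right)} = 2 Z$
$W{\left(O \right)} = - \frac{8}{7} + O$ ($W{\left(O \right)} = O - \frac{8}{7} = - \frac{8}{7} + O$)
$n{\left(z,D \right)} = 3 - \left(-13 + z\right) \left(\frac{27}{7} + z\right)$ ($n{\left(z,D \right)} = 3 - \left(\left(- \frac{8}{7} + 5\right) + z\right) \left(-13 + z\right) = 3 - \left(\frac{27}{7} + z\right) \left(-13 + z\right) = 3 - \left(-13 + z\right) \left(\frac{27}{7} + z\right)$)
$n{\left(-177,58 \right)} - d{\left(121 \right)} = \left(\frac{372}{7} - \left(-177\right)^{2} + \frac{64}{7} \left(-177\right)\right) - 2 \cdot 121 = \left(\frac{372}{7} - 31329 - \frac{11328}{7}\right) - 242 = - \frac{230259}{7} - 242 = - \frac{231953}{7}$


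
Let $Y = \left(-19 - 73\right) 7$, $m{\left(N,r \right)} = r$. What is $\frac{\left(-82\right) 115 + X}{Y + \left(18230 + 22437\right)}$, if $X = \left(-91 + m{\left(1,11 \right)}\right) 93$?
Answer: $- \frac{16870}{40023} \approx -0.42151$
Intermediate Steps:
$Y = -644$ ($Y = \left(-92\right) 7 = -644$)
$X = -7440$ ($X = \left(-91 + 11\right) 93 = \left(-80\right) 93 = -7440$)
$\frac{\left(-82\right) 115 + X}{Y + \left(18230 + 22437\right)} = \frac{\left(-82\right) 115 - 7440}{-644 + \left(18230 + 22437\right)} = \frac{-9430 - 7440}{-644 + 40667} = - \frac{16870}{40023}$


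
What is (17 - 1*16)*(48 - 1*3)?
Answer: 45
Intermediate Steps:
(17 - 1*16)*(48 - 1*3) = (17 - 16)*(48 - 3) = 1*45 = 45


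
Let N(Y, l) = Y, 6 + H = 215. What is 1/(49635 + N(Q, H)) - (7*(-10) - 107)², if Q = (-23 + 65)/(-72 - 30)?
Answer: -26435034235/843788 ≈ -31329.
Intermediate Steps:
H = 209 (H = -6 + 215 = 209)
Q = -7/17 (Q = 42/(-102) = 42*(-1/102) = -7/17 ≈ -0.41176)
1/(49635 + N(Q, H)) - (7*(-10) - 107)² = 1/(49635 - 7/17) - (7*(-10) - 107)² = 1/(843788/17) - (-70 - 107)² = 17/843788 - 1*(-177)² = 17/843788 - 1*31329 = 17/843788 - 31329 = -26435034235/843788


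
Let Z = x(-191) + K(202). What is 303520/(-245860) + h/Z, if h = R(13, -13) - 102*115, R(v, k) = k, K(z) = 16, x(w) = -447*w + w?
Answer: -1437382251/1047388186 ≈ -1.3723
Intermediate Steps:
x(w) = -446*w
Z = 85202 (Z = -446*(-191) + 16 = 85186 + 16 = 85202)
h = -11743 (h = -13 - 102*115 = -13 - 11730 = -11743)
303520/(-245860) + h/Z = 303520/(-245860) - 11743/85202 = 303520*(-1/245860) - 11743*1/85202 = -15176/12293 - 11743/85202 = -1437382251/1047388186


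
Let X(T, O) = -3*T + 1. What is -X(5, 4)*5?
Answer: 70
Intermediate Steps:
X(T, O) = 1 - 3*T
-X(5, 4)*5 = -(1 - 3*5)*5 = -(1 - 15)*5 = -1*(-14)*5 = 14*5 = 70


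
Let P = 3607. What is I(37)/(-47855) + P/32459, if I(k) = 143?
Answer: 167971348/1553325445 ≈ 0.10814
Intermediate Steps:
I(37)/(-47855) + P/32459 = 143/(-47855) + 3607/32459 = 143*(-1/47855) + 3607*(1/32459) = -143/47855 + 3607/32459 = 167971348/1553325445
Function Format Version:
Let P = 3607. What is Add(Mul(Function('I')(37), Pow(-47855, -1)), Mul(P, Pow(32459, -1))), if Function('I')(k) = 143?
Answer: Rational(167971348, 1553325445) ≈ 0.10814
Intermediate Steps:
Add(Mul(Function('I')(37), Pow(-47855, -1)), Mul(P, Pow(32459, -1))) = Add(Mul(143, Pow(-47855, -1)), Mul(3607, Pow(32459, -1))) = Add(Mul(143, Rational(-1, 47855)), Mul(3607, Rational(1, 32459))) = Add(Rational(-143, 47855), Rational(3607, 32459)) = Rational(167971348, 1553325445)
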